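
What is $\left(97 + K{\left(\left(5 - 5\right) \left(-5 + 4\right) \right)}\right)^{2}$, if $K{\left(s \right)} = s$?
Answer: $9409$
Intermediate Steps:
$\left(97 + K{\left(\left(5 - 5\right) \left(-5 + 4\right) \right)}\right)^{2} = \left(97 + \left(5 - 5\right) \left(-5 + 4\right)\right)^{2} = \left(97 + 0 \left(-1\right)\right)^{2} = \left(97 + 0\right)^{2} = 97^{2} = 9409$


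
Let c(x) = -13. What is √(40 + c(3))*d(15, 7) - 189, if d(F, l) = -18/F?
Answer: -189 - 18*√3/5 ≈ -195.24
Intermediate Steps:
√(40 + c(3))*d(15, 7) - 189 = √(40 - 13)*(-18/15) - 189 = √27*(-18*1/15) - 189 = (3*√3)*(-6/5) - 189 = -18*√3/5 - 189 = -189 - 18*√3/5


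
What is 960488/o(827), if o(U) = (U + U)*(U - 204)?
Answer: 5396/5789 ≈ 0.93211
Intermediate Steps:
o(U) = 2*U*(-204 + U) (o(U) = (2*U)*(-204 + U) = 2*U*(-204 + U))
960488/o(827) = 960488/((2*827*(-204 + 827))) = 960488/((2*827*623)) = 960488/1030442 = 960488*(1/1030442) = 5396/5789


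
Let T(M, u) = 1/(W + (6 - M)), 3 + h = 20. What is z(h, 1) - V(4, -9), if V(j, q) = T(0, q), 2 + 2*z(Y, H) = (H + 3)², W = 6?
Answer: 83/12 ≈ 6.9167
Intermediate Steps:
h = 17 (h = -3 + 20 = 17)
z(Y, H) = -1 + (3 + H)²/2 (z(Y, H) = -1 + (H + 3)²/2 = -1 + (3 + H)²/2)
T(M, u) = 1/(12 - M) (T(M, u) = 1/(6 + (6 - M)) = 1/(12 - M))
V(j, q) = 1/12 (V(j, q) = 1/(12 - 1*0) = 1/(12 + 0) = 1/12)
z(h, 1) - V(4, -9) = (-1 + (3 + 1)²/2) - 1*1/12 = (-1 + (½)*4²) - 1/12 = (-1 + (½)*16) - 1/12 = (-1 + 8) - 1/12 = 7 - 1/12 = 83/12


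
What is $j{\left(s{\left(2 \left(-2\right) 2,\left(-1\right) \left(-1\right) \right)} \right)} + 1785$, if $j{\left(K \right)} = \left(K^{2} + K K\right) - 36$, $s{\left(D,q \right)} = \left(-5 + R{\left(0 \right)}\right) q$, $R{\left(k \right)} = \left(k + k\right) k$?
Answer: $1799$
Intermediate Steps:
$R{\left(k \right)} = 2 k^{2}$ ($R{\left(k \right)} = 2 k k = 2 k^{2}$)
$s{\left(D,q \right)} = - 5 q$ ($s{\left(D,q \right)} = \left(-5 + 2 \cdot 0^{2}\right) q = \left(-5 + 2 \cdot 0\right) q = \left(-5 + 0\right) q = - 5 q$)
$j{\left(K \right)} = -36 + 2 K^{2}$ ($j{\left(K \right)} = \left(K^{2} + K^{2}\right) - 36 = 2 K^{2} - 36 = -36 + 2 K^{2}$)
$j{\left(s{\left(2 \left(-2\right) 2,\left(-1\right) \left(-1\right) \right)} \right)} + 1785 = \left(-36 + 2 \left(- 5 \left(\left(-1\right) \left(-1\right)\right)\right)^{2}\right) + 1785 = \left(-36 + 2 \left(\left(-5\right) 1\right)^{2}\right) + 1785 = \left(-36 + 2 \left(-5\right)^{2}\right) + 1785 = \left(-36 + 2 \cdot 25\right) + 1785 = \left(-36 + 50\right) + 1785 = 14 + 1785 = 1799$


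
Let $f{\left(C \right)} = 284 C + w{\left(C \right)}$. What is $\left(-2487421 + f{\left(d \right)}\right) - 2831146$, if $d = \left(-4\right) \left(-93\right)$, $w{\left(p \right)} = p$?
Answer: $-5212547$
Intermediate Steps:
$d = 372$
$f{\left(C \right)} = 285 C$ ($f{\left(C \right)} = 284 C + C = 285 C$)
$\left(-2487421 + f{\left(d \right)}\right) - 2831146 = \left(-2487421 + 285 \cdot 372\right) - 2831146 = \left(-2487421 + 106020\right) - 2831146 = -2381401 - 2831146 = -5212547$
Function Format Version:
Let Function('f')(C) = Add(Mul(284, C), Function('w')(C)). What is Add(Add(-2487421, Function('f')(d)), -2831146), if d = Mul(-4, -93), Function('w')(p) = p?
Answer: -5212547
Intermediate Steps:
d = 372
Function('f')(C) = Mul(285, C) (Function('f')(C) = Add(Mul(284, C), C) = Mul(285, C))
Add(Add(-2487421, Function('f')(d)), -2831146) = Add(Add(-2487421, Mul(285, 372)), -2831146) = Add(Add(-2487421, 106020), -2831146) = Add(-2381401, -2831146) = -5212547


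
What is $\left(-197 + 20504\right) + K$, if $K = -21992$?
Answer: $-1685$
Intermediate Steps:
$\left(-197 + 20504\right) + K = \left(-197 + 20504\right) - 21992 = 20307 - 21992 = -1685$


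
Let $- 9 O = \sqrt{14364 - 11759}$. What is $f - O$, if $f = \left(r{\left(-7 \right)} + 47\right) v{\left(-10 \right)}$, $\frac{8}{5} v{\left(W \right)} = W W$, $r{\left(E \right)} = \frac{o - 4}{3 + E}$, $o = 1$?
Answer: $\frac{23875}{8} + \frac{\sqrt{2605}}{9} \approx 2990.0$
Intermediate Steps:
$r{\left(E \right)} = - \frac{3}{3 + E}$ ($r{\left(E \right)} = \frac{1 - 4}{3 + E} = - \frac{3}{3 + E}$)
$v{\left(W \right)} = \frac{5 W^{2}}{8}$ ($v{\left(W \right)} = \frac{5 W W}{8} = \frac{5 W^{2}}{8}$)
$f = \frac{23875}{8}$ ($f = \left(- \frac{3}{3 - 7} + 47\right) \frac{5 \left(-10\right)^{2}}{8} = \left(- \frac{3}{-4} + 47\right) \frac{5}{8} \cdot 100 = \left(\left(-3\right) \left(- \frac{1}{4}\right) + 47\right) \frac{125}{2} = \left(\frac{3}{4} + 47\right) \frac{125}{2} = \frac{191}{4} \cdot \frac{125}{2} = \frac{23875}{8} \approx 2984.4$)
$O = - \frac{\sqrt{2605}}{9}$ ($O = - \frac{\sqrt{14364 - 11759}}{9} = - \frac{\sqrt{2605}}{9} \approx -5.671$)
$f - O = \frac{23875}{8} - - \frac{\sqrt{2605}}{9} = \frac{23875}{8} + \frac{\sqrt{2605}}{9}$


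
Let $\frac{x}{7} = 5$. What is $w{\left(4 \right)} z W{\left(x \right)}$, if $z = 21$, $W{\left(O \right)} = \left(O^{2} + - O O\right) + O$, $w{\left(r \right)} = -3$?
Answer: $-2205$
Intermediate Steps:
$x = 35$ ($x = 7 \cdot 5 = 35$)
$W{\left(O \right)} = O$ ($W{\left(O \right)} = \left(O^{2} - O^{2}\right) + O = 0 + O = O$)
$w{\left(4 \right)} z W{\left(x \right)} = \left(-3\right) 21 \cdot 35 = \left(-63\right) 35 = -2205$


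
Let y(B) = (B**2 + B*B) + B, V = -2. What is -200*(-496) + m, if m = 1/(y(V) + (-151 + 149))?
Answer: 396801/4 ≈ 99200.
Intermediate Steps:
y(B) = B + 2*B**2 (y(B) = (B**2 + B**2) + B = 2*B**2 + B = B + 2*B**2)
m = 1/4 (m = 1/(-2*(1 + 2*(-2)) + (-151 + 149)) = 1/(-2*(1 - 4) - 2) = 1/(-2*(-3) - 2) = 1/(6 - 2) = 1/4 ≈ 0.25000)
-200*(-496) + m = -200*(-496) + 1/4 = 99200 + 1/4 = 396801/4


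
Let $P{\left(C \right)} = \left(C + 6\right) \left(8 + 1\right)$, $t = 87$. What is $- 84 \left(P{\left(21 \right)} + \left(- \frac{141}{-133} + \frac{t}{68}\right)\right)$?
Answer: $- \frac{6656553}{323} \approx -20609.0$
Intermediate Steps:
$P{\left(C \right)} = 54 + 9 C$ ($P{\left(C \right)} = \left(6 + C\right) 9 = 54 + 9 C$)
$- 84 \left(P{\left(21 \right)} + \left(- \frac{141}{-133} + \frac{t}{68}\right)\right) = - 84 \left(\left(54 + 9 \cdot 21\right) + \left(- \frac{141}{-133} + \frac{87}{68}\right)\right) = - 84 \left(\left(54 + 189\right) + \left(\left(-141\right) \left(- \frac{1}{133}\right) + 87 \cdot \frac{1}{68}\right)\right) = - 84 \left(243 + \left(\frac{141}{133} + \frac{87}{68}\right)\right) = - 84 \left(243 + \frac{21159}{9044}\right) = \left(-84\right) \frac{2218851}{9044} = - \frac{6656553}{323}$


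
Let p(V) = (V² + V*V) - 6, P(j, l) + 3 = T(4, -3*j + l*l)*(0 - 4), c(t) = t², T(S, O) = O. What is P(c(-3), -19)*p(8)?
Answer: -163358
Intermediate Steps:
P(j, l) = -3 - 4*l² + 12*j (P(j, l) = -3 + (-3*j + l*l)*(0 - 4) = -3 + (-3*j + l²)*(-4) = -3 + (l² - 3*j)*(-4) = -3 + (-4*l² + 12*j) = -3 - 4*l² + 12*j)
p(V) = -6 + 2*V² (p(V) = (V² + V²) - 6 = 2*V² - 6 = -6 + 2*V²)
P(c(-3), -19)*p(8) = (-3 - 4*(-19)² + 12*(-3)²)*(-6 + 2*8²) = (-3 - 4*361 + 12*9)*(-6 + 2*64) = (-3 - 1444 + 108)*(-6 + 128) = -1339*122 = -163358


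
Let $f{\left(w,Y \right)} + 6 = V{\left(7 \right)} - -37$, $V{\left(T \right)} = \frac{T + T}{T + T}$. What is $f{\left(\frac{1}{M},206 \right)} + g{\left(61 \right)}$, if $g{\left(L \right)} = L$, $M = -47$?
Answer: $93$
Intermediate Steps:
$V{\left(T \right)} = 1$ ($V{\left(T \right)} = \frac{2 T}{2 T} = 2 T \frac{1}{2 T} = 1$)
$f{\left(w,Y \right)} = 32$ ($f{\left(w,Y \right)} = -6 + \left(1 - -37\right) = -6 + \left(1 + 37\right) = -6 + 38 = 32$)
$f{\left(\frac{1}{M},206 \right)} + g{\left(61 \right)} = 32 + 61 = 93$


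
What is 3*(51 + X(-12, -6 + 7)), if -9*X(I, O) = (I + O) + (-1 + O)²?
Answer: 470/3 ≈ 156.67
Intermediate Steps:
X(I, O) = -I/9 - O/9 - (-1 + O)²/9 (X(I, O) = -((I + O) + (-1 + O)²)/9 = -(I + O + (-1 + O)²)/9 = -I/9 - O/9 - (-1 + O)²/9)
3*(51 + X(-12, -6 + 7)) = 3*(51 + (-⅑ - ⅑*(-12) - (-6 + 7)²/9 + (-6 + 7)/9)) = 3*(51 + (-⅑ + 4/3 - ⅑*1² + (⅑)*1)) = 3*(51 + (-⅑ + 4/3 - ⅑*1 + ⅑)) = 3*(51 + (-⅑ + 4/3 - ⅑ + ⅑)) = 3*(51 + 11/9) = 3*(470/9) = 470/3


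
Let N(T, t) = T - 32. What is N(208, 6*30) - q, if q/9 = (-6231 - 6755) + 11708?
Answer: 11678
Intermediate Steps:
N(T, t) = -32 + T
q = -11502 (q = 9*((-6231 - 6755) + 11708) = 9*(-12986 + 11708) = 9*(-1278) = -11502)
N(208, 6*30) - q = (-32 + 208) - 1*(-11502) = 176 + 11502 = 11678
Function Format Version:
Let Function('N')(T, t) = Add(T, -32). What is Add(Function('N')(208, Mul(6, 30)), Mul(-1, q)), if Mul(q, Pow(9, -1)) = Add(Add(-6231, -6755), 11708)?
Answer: 11678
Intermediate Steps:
Function('N')(T, t) = Add(-32, T)
q = -11502 (q = Mul(9, Add(Add(-6231, -6755), 11708)) = Mul(9, Add(-12986, 11708)) = Mul(9, -1278) = -11502)
Add(Function('N')(208, Mul(6, 30)), Mul(-1, q)) = Add(Add(-32, 208), Mul(-1, -11502)) = Add(176, 11502) = 11678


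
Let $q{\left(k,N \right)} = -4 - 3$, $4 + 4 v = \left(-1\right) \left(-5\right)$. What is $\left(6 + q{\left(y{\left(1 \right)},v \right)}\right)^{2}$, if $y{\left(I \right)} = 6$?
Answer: $1$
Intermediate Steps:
$v = \frac{1}{4}$ ($v = -1 + \frac{\left(-1\right) \left(-5\right)}{4} = -1 + \frac{1}{4} \cdot 5 = -1 + \frac{5}{4} = \frac{1}{4} \approx 0.25$)
$q{\left(k,N \right)} = -7$
$\left(6 + q{\left(y{\left(1 \right)},v \right)}\right)^{2} = \left(6 - 7\right)^{2} = \left(-1\right)^{2} = 1$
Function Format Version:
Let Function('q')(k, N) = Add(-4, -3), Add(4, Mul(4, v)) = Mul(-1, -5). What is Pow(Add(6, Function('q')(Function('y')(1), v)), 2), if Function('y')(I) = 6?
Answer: 1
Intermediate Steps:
v = Rational(1, 4) (v = Add(-1, Mul(Rational(1, 4), Mul(-1, -5))) = Add(-1, Mul(Rational(1, 4), 5)) = Add(-1, Rational(5, 4)) = Rational(1, 4) ≈ 0.25000)
Function('q')(k, N) = -7
Pow(Add(6, Function('q')(Function('y')(1), v)), 2) = Pow(Add(6, -7), 2) = Pow(-1, 2) = 1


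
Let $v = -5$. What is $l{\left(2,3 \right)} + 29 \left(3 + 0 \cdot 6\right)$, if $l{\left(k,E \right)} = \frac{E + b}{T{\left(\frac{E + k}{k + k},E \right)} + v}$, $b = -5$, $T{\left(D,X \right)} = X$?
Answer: $88$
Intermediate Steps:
$l{\left(k,E \right)} = 1$ ($l{\left(k,E \right)} = \frac{E - 5}{E - 5} = \frac{-5 + E}{-5 + E} = 1$)
$l{\left(2,3 \right)} + 29 \left(3 + 0 \cdot 6\right) = 1 + 29 \left(3 + 0 \cdot 6\right) = 1 + 29 \left(3 + 0\right) = 1 + 29 \cdot 3 = 1 + 87 = 88$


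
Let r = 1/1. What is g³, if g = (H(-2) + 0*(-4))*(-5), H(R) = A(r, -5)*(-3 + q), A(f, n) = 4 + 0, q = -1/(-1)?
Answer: 64000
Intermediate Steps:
q = 1 (q = -1*(-1) = 1)
r = 1
A(f, n) = 4
H(R) = -8 (H(R) = 4*(-3 + 1) = 4*(-2) = -8)
g = 40 (g = (-8 + 0*(-4))*(-5) = (-8 + 0)*(-5) = -8*(-5) = 40)
g³ = 40³ = 64000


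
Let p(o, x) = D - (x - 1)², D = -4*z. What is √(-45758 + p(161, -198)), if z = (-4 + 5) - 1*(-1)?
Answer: I*√85367 ≈ 292.18*I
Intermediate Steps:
z = 2 (z = 1 + 1 = 2)
D = -8 (D = -4*2 = -8)
p(o, x) = -8 - (-1 + x)² (p(o, x) = -8 - (x - 1)² = -8 - (-1 + x)²)
√(-45758 + p(161, -198)) = √(-45758 + (-8 - (-1 - 198)²)) = √(-45758 + (-8 - 1*(-199)²)) = √(-45758 + (-8 - 1*39601)) = √(-45758 + (-8 - 39601)) = √(-45758 - 39609) = √(-85367) = I*√85367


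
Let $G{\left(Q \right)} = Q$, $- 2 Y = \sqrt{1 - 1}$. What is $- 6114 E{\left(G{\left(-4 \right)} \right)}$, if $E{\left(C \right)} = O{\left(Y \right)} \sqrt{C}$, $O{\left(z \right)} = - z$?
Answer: $0$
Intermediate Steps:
$Y = 0$ ($Y = - \frac{\sqrt{1 - 1}}{2} = - \frac{\sqrt{0}}{2} = \left(- \frac{1}{2}\right) 0 = 0$)
$E{\left(C \right)} = 0$ ($E{\left(C \right)} = \left(-1\right) 0 \sqrt{C} = 0 \sqrt{C} = 0$)
$- 6114 E{\left(G{\left(-4 \right)} \right)} = \left(-6114\right) 0 = 0$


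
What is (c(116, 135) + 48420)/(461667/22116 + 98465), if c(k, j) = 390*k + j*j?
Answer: 274938740/242012623 ≈ 1.1361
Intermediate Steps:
c(k, j) = j**2 + 390*k (c(k, j) = 390*k + j**2 = j**2 + 390*k)
(c(116, 135) + 48420)/(461667/22116 + 98465) = ((135**2 + 390*116) + 48420)/(461667/22116 + 98465) = ((18225 + 45240) + 48420)/(461667*(1/22116) + 98465) = (63465 + 48420)/(153889/7372 + 98465) = 111885/(726037869/7372) = 111885*(7372/726037869) = 274938740/242012623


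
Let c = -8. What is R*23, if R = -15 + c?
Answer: -529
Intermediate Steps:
R = -23 (R = -15 - 8 = -23)
R*23 = -23*23 = -529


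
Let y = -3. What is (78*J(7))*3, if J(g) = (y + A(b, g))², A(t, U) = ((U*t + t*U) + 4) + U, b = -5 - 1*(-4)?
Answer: 8424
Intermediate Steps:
b = -1 (b = -5 + 4 = -1)
A(t, U) = 4 + U + 2*U*t (A(t, U) = ((U*t + U*t) + 4) + U = (2*U*t + 4) + U = (4 + 2*U*t) + U = 4 + U + 2*U*t)
J(g) = (1 - g)² (J(g) = (-3 + (4 + g + 2*g*(-1)))² = (-3 + (4 + g - 2*g))² = (-3 + (4 - g))² = (1 - g)²)
(78*J(7))*3 = (78*(1 - 1*7)²)*3 = (78*(1 - 7)²)*3 = (78*(-6)²)*3 = (78*36)*3 = 2808*3 = 8424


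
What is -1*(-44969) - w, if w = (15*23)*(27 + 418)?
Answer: -108556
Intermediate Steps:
w = 153525 (w = 345*445 = 153525)
-1*(-44969) - w = -1*(-44969) - 1*153525 = 44969 - 153525 = -108556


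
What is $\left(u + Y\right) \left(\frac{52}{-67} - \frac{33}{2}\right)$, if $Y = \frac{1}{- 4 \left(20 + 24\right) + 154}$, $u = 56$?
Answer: $- \frac{2849765}{2948} \approx -966.68$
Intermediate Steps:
$Y = - \frac{1}{22}$ ($Y = \frac{1}{\left(-4\right) 44 + 154} = \frac{1}{-176 + 154} = \frac{1}{-22} = - \frac{1}{22} \approx -0.045455$)
$\left(u + Y\right) \left(\frac{52}{-67} - \frac{33}{2}\right) = \left(56 - \frac{1}{22}\right) \left(\frac{52}{-67} - \frac{33}{2}\right) = \frac{1231 \left(52 \left(- \frac{1}{67}\right) - \frac{33}{2}\right)}{22} = \frac{1231 \left(- \frac{52}{67} - \frac{33}{2}\right)}{22} = \frac{1231}{22} \left(- \frac{2315}{134}\right) = - \frac{2849765}{2948}$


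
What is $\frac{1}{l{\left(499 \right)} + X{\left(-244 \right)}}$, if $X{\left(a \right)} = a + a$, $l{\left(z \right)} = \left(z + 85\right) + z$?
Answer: $\frac{1}{595} \approx 0.0016807$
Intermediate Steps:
$l{\left(z \right)} = 85 + 2 z$ ($l{\left(z \right)} = \left(85 + z\right) + z = 85 + 2 z$)
$X{\left(a \right)} = 2 a$
$\frac{1}{l{\left(499 \right)} + X{\left(-244 \right)}} = \frac{1}{\left(85 + 2 \cdot 499\right) + 2 \left(-244\right)} = \frac{1}{\left(85 + 998\right) - 488} = \frac{1}{1083 - 488} = \frac{1}{595}$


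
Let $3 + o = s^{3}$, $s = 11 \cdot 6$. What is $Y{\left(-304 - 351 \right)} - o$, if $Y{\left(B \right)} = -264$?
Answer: $-287757$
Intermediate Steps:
$s = 66$
$o = 287493$ ($o = -3 + 66^{3} = -3 + 287496 = 287493$)
$Y{\left(-304 - 351 \right)} - o = -264 - 287493 = -287757$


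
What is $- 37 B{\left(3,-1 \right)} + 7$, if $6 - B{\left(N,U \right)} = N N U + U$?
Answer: $-585$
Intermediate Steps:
$B{\left(N,U \right)} = 6 - U - U N^{2}$ ($B{\left(N,U \right)} = 6 - \left(N N U + U\right) = 6 - \left(N^{2} U + U\right) = 6 - \left(U N^{2} + U\right) = 6 - \left(U + U N^{2}\right) = 6 - U - U N^{2}$)
$- 37 B{\left(3,-1 \right)} + 7 = - 37 \left(6 - -1 - - 3^{2}\right) + 7 = - 37 \left(6 + 1 - \left(-1\right) 9\right) + 7 = - 37 \left(6 + 1 + 9\right) + 7 = \left(-37\right) 16 + 7 = -592 + 7 = -585$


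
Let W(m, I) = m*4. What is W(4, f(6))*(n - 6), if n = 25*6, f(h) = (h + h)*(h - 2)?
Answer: 2304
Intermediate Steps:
f(h) = 2*h*(-2 + h) (f(h) = (2*h)*(-2 + h) = 2*h*(-2 + h))
W(m, I) = 4*m
n = 150
W(4, f(6))*(n - 6) = (4*4)*(150 - 6) = 16*144 = 2304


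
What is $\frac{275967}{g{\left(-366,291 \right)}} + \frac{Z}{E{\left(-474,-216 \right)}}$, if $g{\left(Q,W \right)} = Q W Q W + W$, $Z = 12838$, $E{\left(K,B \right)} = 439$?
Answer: $\frac{48542779270513}{1659936311851} \approx 29.244$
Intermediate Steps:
$g{\left(Q,W \right)} = W + Q^{2} W^{2}$ ($g{\left(Q,W \right)} = W Q^{2} W + W = Q^{2} W^{2} + W = W + Q^{2} W^{2}$)
$\frac{275967}{g{\left(-366,291 \right)}} + \frac{Z}{E{\left(-474,-216 \right)}} = \frac{275967}{291 \left(1 + 291 \left(-366\right)^{2}\right)} + \frac{12838}{439} = \frac{275967}{291 \left(1 + 291 \cdot 133956\right)} + 12838 \cdot \frac{1}{439} = \frac{275967}{291 \left(1 + 38981196\right)} + \frac{12838}{439} = \frac{275967}{291 \cdot 38981197} + \frac{12838}{439} = \frac{275967}{11343528327} + \frac{12838}{439} = 275967 \cdot \frac{1}{11343528327} + \frac{12838}{439} = \frac{91989}{3781176109} + \frac{12838}{439} = \frac{48542779270513}{1659936311851}$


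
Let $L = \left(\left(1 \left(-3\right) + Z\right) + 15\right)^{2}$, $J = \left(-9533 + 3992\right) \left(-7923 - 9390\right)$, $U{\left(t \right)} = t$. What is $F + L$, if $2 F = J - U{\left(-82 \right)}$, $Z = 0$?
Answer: $\frac{95931703}{2} \approx 4.7966 \cdot 10^{7}$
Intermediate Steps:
$J = 95931333$ ($J = \left(-5541\right) \left(-17313\right) = 95931333$)
$F = \frac{95931415}{2}$ ($F = \frac{95931333 - -82}{2} = \frac{95931333 + 82}{2} = \frac{1}{2} \cdot 95931415 = \frac{95931415}{2} \approx 4.7966 \cdot 10^{7}$)
$L = 144$ ($L = \left(\left(1 \left(-3\right) + 0\right) + 15\right)^{2} = \left(\left(-3 + 0\right) + 15\right)^{2} = \left(-3 + 15\right)^{2} = 12^{2} = 144$)
$F + L = \frac{95931415}{2} + 144 = \frac{95931703}{2}$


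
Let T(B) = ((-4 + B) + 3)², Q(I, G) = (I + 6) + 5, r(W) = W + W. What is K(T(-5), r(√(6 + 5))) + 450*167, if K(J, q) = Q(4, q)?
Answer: 75165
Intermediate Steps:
r(W) = 2*W
Q(I, G) = 11 + I (Q(I, G) = (6 + I) + 5 = 11 + I)
T(B) = (-1 + B)²
K(J, q) = 15 (K(J, q) = 11 + 4 = 15)
K(T(-5), r(√(6 + 5))) + 450*167 = 15 + 450*167 = 15 + 75150 = 75165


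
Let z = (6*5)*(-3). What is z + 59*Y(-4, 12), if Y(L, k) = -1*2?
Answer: -208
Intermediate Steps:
z = -90 (z = 30*(-3) = -90)
Y(L, k) = -2
z + 59*Y(-4, 12) = -90 + 59*(-2) = -90 - 118 = -208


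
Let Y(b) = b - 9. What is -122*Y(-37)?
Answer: 5612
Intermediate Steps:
Y(b) = -9 + b
-122*Y(-37) = -122*(-9 - 37) = -122*(-46) = 5612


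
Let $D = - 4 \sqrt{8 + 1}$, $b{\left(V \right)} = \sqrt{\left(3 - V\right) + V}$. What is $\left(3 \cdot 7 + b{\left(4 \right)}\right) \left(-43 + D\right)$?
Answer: $-1155 - 55 \sqrt{3} \approx -1250.3$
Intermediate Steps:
$b{\left(V \right)} = \sqrt{3}$
$D = -12$ ($D = - 4 \sqrt{9} = \left(-4\right) 3 = -12$)
$\left(3 \cdot 7 + b{\left(4 \right)}\right) \left(-43 + D\right) = \left(3 \cdot 7 + \sqrt{3}\right) \left(-43 - 12\right) = \left(21 + \sqrt{3}\right) \left(-55\right) = -1155 - 55 \sqrt{3}$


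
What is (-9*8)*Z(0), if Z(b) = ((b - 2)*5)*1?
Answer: 720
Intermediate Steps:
Z(b) = -10 + 5*b (Z(b) = ((-2 + b)*5)*1 = (-10 + 5*b)*1 = -10 + 5*b)
(-9*8)*Z(0) = (-9*8)*(-10 + 5*0) = -72*(-10 + 0) = -72*(-10) = 720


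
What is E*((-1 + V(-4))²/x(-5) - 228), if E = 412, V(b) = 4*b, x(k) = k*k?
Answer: -2229332/25 ≈ -89173.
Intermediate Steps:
x(k) = k²
E*((-1 + V(-4))²/x(-5) - 228) = 412*((-1 + 4*(-4))²/((-5)²) - 228) = 412*((-1 - 16)²/25 - 228) = 412*((-17)²*(1/25) - 228) = 412*(289*(1/25) - 228) = 412*(289/25 - 228) = 412*(-5411/25) = -2229332/25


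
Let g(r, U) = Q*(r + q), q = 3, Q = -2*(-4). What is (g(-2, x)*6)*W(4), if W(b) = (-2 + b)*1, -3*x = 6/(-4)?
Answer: 96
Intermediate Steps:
x = 1/2 (x = -2/(-4) = -2*(-1)/4 = -1/3*(-3/2) = 1/2 ≈ 0.50000)
Q = 8
W(b) = -2 + b
g(r, U) = 24 + 8*r (g(r, U) = 8*(r + 3) = 8*(3 + r) = 24 + 8*r)
(g(-2, x)*6)*W(4) = ((24 + 8*(-2))*6)*(-2 + 4) = ((24 - 16)*6)*2 = (8*6)*2 = 48*2 = 96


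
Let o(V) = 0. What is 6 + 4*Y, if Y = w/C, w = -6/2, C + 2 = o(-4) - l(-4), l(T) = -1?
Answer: 18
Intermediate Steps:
C = -1 (C = -2 + (0 - 1*(-1)) = -2 + (0 + 1) = -2 + 1 = -1)
w = -3 (w = -6*1/2 = -3)
Y = 3 (Y = -3/(-1) = -3*(-1) = 3)
6 + 4*Y = 6 + 4*3 = 6 + 12 = 18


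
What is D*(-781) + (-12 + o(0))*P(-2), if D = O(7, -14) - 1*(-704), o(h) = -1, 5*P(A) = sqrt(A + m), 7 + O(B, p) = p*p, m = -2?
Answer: -697433 - 26*I/5 ≈ -6.9743e+5 - 5.2*I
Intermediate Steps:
O(B, p) = -7 + p**2 (O(B, p) = -7 + p*p = -7 + p**2)
P(A) = sqrt(-2 + A)/5 (P(A) = sqrt(A - 2)/5 = sqrt(-2 + A)/5)
D = 893 (D = (-7 + (-14)**2) - 1*(-704) = (-7 + 196) + 704 = 189 + 704 = 893)
D*(-781) + (-12 + o(0))*P(-2) = 893*(-781) + (-12 - 1)*(sqrt(-2 - 2)/5) = -697433 - 13*sqrt(-4)/5 = -697433 - 13*2*I/5 = -697433 - 26*I/5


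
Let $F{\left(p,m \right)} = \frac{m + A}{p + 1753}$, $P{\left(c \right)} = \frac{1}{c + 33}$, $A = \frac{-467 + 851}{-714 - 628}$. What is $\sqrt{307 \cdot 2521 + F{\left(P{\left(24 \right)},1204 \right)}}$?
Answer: $\frac{\sqrt{869798975353945715749}}{33523831} \approx 879.74$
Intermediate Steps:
$A = - \frac{192}{671}$ ($A = \frac{384}{-1342} = 384 \left(- \frac{1}{1342}\right) = - \frac{192}{671} \approx -0.28614$)
$P{\left(c \right)} = \frac{1}{33 + c}$
$F{\left(p,m \right)} = \frac{- \frac{192}{671} + m}{1753 + p}$ ($F{\left(p,m \right)} = \frac{m - \frac{192}{671}}{p + 1753} = \frac{- \frac{192}{671} + m}{1753 + p}$)
$\sqrt{307 \cdot 2521 + F{\left(P{\left(24 \right)},1204 \right)}} = \sqrt{307 \cdot 2521 + \frac{- \frac{192}{671} + 1204}{1753 + \frac{1}{33 + 24}}} = \sqrt{773947 + \frac{1}{1753 + \frac{1}{57}} \cdot \frac{807692}{671}} = \sqrt{773947 + \frac{1}{\frac{99922}{57}} \cdot \frac{807692}{671}} = \sqrt{773947 + \frac{57}{99922} \cdot \frac{807692}{671}} = \sqrt{773947 + \frac{23019222}{33523831}} = \sqrt{\frac{25945691450179}{33523831}} = \frac{\sqrt{869798975353945715749}}{33523831}$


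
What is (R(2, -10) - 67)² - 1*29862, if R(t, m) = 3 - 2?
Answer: -25506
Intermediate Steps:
R(t, m) = 1
(R(2, -10) - 67)² - 1*29862 = (1 - 67)² - 1*29862 = (-66)² - 29862 = 4356 - 29862 = -25506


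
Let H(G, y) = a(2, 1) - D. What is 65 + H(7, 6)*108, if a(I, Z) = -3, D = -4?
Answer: 173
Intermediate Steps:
H(G, y) = 1 (H(G, y) = -3 - 1*(-4) = -3 + 4 = 1)
65 + H(7, 6)*108 = 65 + 1*108 = 65 + 108 = 173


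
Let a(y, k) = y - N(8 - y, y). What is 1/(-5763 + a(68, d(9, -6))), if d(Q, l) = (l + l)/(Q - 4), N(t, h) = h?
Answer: -1/5763 ≈ -0.00017352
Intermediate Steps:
d(Q, l) = 2*l/(-4 + Q) (d(Q, l) = (2*l)/(-4 + Q) = 2*l/(-4 + Q))
a(y, k) = 0 (a(y, k) = y - y = 0)
1/(-5763 + a(68, d(9, -6))) = 1/(-5763 + 0) = 1/(-5763) = -1/5763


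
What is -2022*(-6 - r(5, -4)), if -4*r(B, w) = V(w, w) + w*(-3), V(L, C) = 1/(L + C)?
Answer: 98067/16 ≈ 6129.2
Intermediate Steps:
V(L, C) = 1/(C + L)
r(B, w) = -1/(8*w) + 3*w/4 (r(B, w) = -(1/(w + w) + w*(-3))/4 = -(1/(2*w) - 3*w)/4 = -1/(8*w) + 3*w/4)
-2022*(-6 - r(5, -4)) = -2022*(-6 - (-1 + 6*(-4)²)/(8*(-4))) = -2022*(-6 - (-1)*(-1 + 6*16)/(8*4)) = -2022*(-6 - (-1)*(-1 + 96)/(8*4)) = -2022*(-6 - (-1)*95/(8*4)) = -2022*(-6 - 1*(-95/32)) = -2022*(-6 + 95/32) = -2022*(-97/32) = 98067/16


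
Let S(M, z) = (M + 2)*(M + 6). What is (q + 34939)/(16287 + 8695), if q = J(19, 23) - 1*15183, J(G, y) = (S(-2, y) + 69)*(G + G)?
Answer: 11189/12491 ≈ 0.89577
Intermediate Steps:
S(M, z) = (2 + M)*(6 + M)
J(G, y) = 138*G (J(G, y) = ((12 + (-2)**2 + 8*(-2)) + 69)*(G + G) = ((12 + 4 - 16) + 69)*(2*G) = (0 + 69)*(2*G) = 69*(2*G) = 138*G)
q = -12561 (q = 138*19 - 1*15183 = 2622 - 15183 = -12561)
(q + 34939)/(16287 + 8695) = (-12561 + 34939)/(16287 + 8695) = 22378/24982 = 22378*(1/24982) = 11189/12491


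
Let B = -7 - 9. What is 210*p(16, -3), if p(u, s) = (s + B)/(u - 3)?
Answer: -3990/13 ≈ -306.92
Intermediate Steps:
B = -16
p(u, s) = (-16 + s)/(-3 + u) (p(u, s) = (s - 16)/(u - 3) = (-16 + s)/(-3 + u))
210*p(16, -3) = 210*((-16 - 3)/(-3 + 16)) = 210*(-19/13) = -3990/13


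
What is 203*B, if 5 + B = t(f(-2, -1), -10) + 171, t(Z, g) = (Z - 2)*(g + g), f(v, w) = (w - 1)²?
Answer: 25578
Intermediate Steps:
f(v, w) = (-1 + w)²
t(Z, g) = 2*g*(-2 + Z) (t(Z, g) = (-2 + Z)*(2*g) = 2*g*(-2 + Z))
B = 126 (B = -5 + (2*(-10)*(-2 + (-1 - 1)²) + 171) = -5 + (2*(-10)*(-2 + (-2)²) + 171) = -5 + (2*(-10)*(-2 + 4) + 171) = -5 + (2*(-10)*2 + 171) = -5 + (-40 + 171) = -5 + 131 = 126)
203*B = 203*126 = 25578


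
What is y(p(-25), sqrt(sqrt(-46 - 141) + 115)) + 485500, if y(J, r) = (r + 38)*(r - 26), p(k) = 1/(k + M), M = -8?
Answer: 484627 + 12*sqrt(115 + I*sqrt(187)) + I*sqrt(187) ≈ 4.8476e+5 + 21.312*I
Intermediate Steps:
p(k) = 1/(-8 + k) (p(k) = 1/(k - 8) = 1/(-8 + k))
y(J, r) = (-26 + r)*(38 + r) (y(J, r) = (38 + r)*(-26 + r) = (-26 + r)*(38 + r))
y(p(-25), sqrt(sqrt(-46 - 141) + 115)) + 485500 = (-988 + (sqrt(sqrt(-46 - 141) + 115))**2 + 12*sqrt(sqrt(-46 - 141) + 115)) + 485500 = (-988 + (sqrt(sqrt(-187) + 115))**2 + 12*sqrt(sqrt(-187) + 115)) + 485500 = (-988 + (sqrt(I*sqrt(187) + 115))**2 + 12*sqrt(I*sqrt(187) + 115)) + 485500 = (-988 + (sqrt(115 + I*sqrt(187)))**2 + 12*sqrt(115 + I*sqrt(187))) + 485500 = (-988 + (115 + I*sqrt(187)) + 12*sqrt(115 + I*sqrt(187))) + 485500 = (-873 + 12*sqrt(115 + I*sqrt(187)) + I*sqrt(187)) + 485500 = 484627 + 12*sqrt(115 + I*sqrt(187)) + I*sqrt(187)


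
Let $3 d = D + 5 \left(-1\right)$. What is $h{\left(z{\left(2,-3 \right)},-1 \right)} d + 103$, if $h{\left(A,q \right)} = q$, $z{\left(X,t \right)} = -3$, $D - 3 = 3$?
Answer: $\frac{308}{3} \approx 102.67$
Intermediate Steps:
$D = 6$ ($D = 3 + 3 = 6$)
$d = \frac{1}{3}$ ($d = \frac{6 + 5 \left(-1\right)}{3} = \frac{6 - 5}{3} = \frac{1}{3} \cdot 1 = \frac{1}{3} \approx 0.33333$)
$h{\left(z{\left(2,-3 \right)},-1 \right)} d + 103 = \left(-1\right) \frac{1}{3} + 103 = - \frac{1}{3} + 103 = \frac{308}{3}$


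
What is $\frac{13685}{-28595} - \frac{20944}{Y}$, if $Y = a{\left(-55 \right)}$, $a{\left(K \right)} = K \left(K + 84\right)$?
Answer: $\frac{1498873}{118465} \approx 12.652$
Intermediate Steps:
$a{\left(K \right)} = K \left(84 + K\right)$
$Y = -1595$ ($Y = - 55 \left(84 - 55\right) = \left(-55\right) 29 = -1595$)
$\frac{13685}{-28595} - \frac{20944}{Y} = \frac{13685}{-28595} - \frac{20944}{-1595} = 13685 \left(- \frac{1}{28595}\right) - - \frac{1904}{145} = - \frac{391}{817} + \frac{1904}{145} = \frac{1498873}{118465}$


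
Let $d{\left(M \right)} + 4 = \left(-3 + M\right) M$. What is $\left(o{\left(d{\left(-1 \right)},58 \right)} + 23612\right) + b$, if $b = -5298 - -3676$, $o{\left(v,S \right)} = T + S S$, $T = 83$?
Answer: $25437$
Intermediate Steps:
$d{\left(M \right)} = -4 + M \left(-3 + M\right)$ ($d{\left(M \right)} = -4 + \left(-3 + M\right) M = -4 + M \left(-3 + M\right)$)
$o{\left(v,S \right)} = 83 + S^{2}$ ($o{\left(v,S \right)} = 83 + S S = 83 + S^{2}$)
$b = -1622$ ($b = -5298 + 3676 = -1622$)
$\left(o{\left(d{\left(-1 \right)},58 \right)} + 23612\right) + b = \left(\left(83 + 58^{2}\right) + 23612\right) - 1622 = \left(\left(83 + 3364\right) + 23612\right) - 1622 = \left(3447 + 23612\right) - 1622 = 27059 - 1622 = 25437$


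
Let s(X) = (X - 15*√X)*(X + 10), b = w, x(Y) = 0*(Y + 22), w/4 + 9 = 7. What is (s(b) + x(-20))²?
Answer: -6944 + 1920*I*√2 ≈ -6944.0 + 2715.3*I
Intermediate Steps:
w = -8 (w = -36 + 4*7 = -36 + 28 = -8)
x(Y) = 0 (x(Y) = 0*(22 + Y) = 0)
b = -8
s(X) = (10 + X)*(X - 15*√X) (s(X) = (X - 15*√X)*(10 + X) = (10 + X)*(X - 15*√X))
(s(b) + x(-20))² = (((-8)² - 300*I*√2 - (-240)*I*√2 + 10*(-8)) + 0)² = ((64 - 300*I*√2 - (-240)*I*√2 - 80) + 0)² = ((64 - 300*I*√2 + 240*I*√2 - 80) + 0)² = ((-16 - 60*I*√2) + 0)² = (-16 - 60*I*√2)²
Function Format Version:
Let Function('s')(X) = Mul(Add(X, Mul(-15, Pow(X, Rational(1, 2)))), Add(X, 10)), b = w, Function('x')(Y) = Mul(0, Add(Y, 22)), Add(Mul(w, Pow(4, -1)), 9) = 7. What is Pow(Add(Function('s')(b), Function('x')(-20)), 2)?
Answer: Add(-6944, Mul(1920, I, Pow(2, Rational(1, 2)))) ≈ Add(-6944.0, Mul(2715.3, I))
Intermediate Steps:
w = -8 (w = Add(-36, Mul(4, 7)) = Add(-36, 28) = -8)
Function('x')(Y) = 0 (Function('x')(Y) = Mul(0, Add(22, Y)) = 0)
b = -8
Function('s')(X) = Mul(Add(10, X), Add(X, Mul(-15, Pow(X, Rational(1, 2))))) (Function('s')(X) = Mul(Add(X, Mul(-15, Pow(X, Rational(1, 2)))), Add(10, X)) = Mul(Add(10, X), Add(X, Mul(-15, Pow(X, Rational(1, 2))))))
Pow(Add(Function('s')(b), Function('x')(-20)), 2) = Pow(Add(Add(Pow(-8, 2), Mul(-150, Pow(-8, Rational(1, 2))), Mul(-15, Pow(-8, Rational(3, 2))), Mul(10, -8)), 0), 2) = Pow(Add(Add(64, Mul(-150, Mul(2, I, Pow(2, Rational(1, 2)))), Mul(-15, Mul(-16, I, Pow(2, Rational(1, 2)))), -80), 0), 2) = Pow(Add(Add(64, Mul(-300, I, Pow(2, Rational(1, 2))), Mul(240, I, Pow(2, Rational(1, 2))), -80), 0), 2) = Pow(Add(Add(-16, Mul(-60, I, Pow(2, Rational(1, 2)))), 0), 2) = Pow(Add(-16, Mul(-60, I, Pow(2, Rational(1, 2)))), 2)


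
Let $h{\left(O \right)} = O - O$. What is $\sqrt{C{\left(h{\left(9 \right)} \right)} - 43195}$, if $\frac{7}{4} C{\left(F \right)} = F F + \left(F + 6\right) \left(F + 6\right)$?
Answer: $\frac{i \sqrt{2115547}}{7} \approx 207.78 i$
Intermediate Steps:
$h{\left(O \right)} = 0$
$C{\left(F \right)} = \frac{4 F^{2}}{7} + \frac{4 \left(6 + F\right)^{2}}{7}$ ($C{\left(F \right)} = \frac{4 \left(F F + \left(F + 6\right) \left(F + 6\right)\right)}{7} = \frac{4 \left(F^{2} + \left(6 + F\right) \left(6 + F\right)\right)}{7} = \frac{4 \left(F^{2} + \left(6 + F\right)^{2}\right)}{7} = \frac{4 F^{2}}{7} + \frac{4 \left(6 + F\right)^{2}}{7}$)
$\sqrt{C{\left(h{\left(9 \right)} \right)} - 43195} = \sqrt{\left(\frac{144}{7} + \frac{8 \cdot 0^{2}}{7} + \frac{48}{7} \cdot 0\right) - 43195} = \sqrt{\left(\frac{144}{7} + \frac{8}{7} \cdot 0 + 0\right) - 43195} = \sqrt{\left(\frac{144}{7} + 0 + 0\right) - 43195} = \sqrt{\frac{144}{7} - 43195} = \sqrt{- \frac{302221}{7}} = \frac{i \sqrt{2115547}}{7}$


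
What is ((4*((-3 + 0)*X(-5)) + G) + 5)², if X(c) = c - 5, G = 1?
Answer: 15876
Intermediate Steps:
X(c) = -5 + c
((4*((-3 + 0)*X(-5)) + G) + 5)² = ((4*((-3 + 0)*(-5 - 5)) + 1) + 5)² = ((4*(-3*(-10)) + 1) + 5)² = ((4*30 + 1) + 5)² = ((120 + 1) + 5)² = (121 + 5)² = 126² = 15876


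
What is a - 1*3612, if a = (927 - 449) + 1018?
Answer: -2116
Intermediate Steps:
a = 1496 (a = 478 + 1018 = 1496)
a - 1*3612 = 1496 - 1*3612 = 1496 - 3612 = -2116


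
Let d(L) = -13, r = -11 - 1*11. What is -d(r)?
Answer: 13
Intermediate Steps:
r = -22 (r = -11 - 11 = -22)
-d(r) = -1*(-13) = 13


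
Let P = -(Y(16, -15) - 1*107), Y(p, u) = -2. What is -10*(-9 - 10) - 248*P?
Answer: -26842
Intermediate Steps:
P = 109 (P = -(-2 - 1*107) = -(-2 - 107) = -1*(-109) = 109)
-10*(-9 - 10) - 248*P = -10*(-9 - 10) - 248*109 = -10*(-19) - 27032 = 190 - 27032 = -26842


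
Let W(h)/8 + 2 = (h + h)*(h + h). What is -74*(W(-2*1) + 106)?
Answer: -16132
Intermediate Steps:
W(h) = -16 + 32*h**2 (W(h) = -16 + 8*((h + h)*(h + h)) = -16 + 8*((2*h)*(2*h)) = -16 + 8*(4*h**2) = -16 + 32*h**2)
-74*(W(-2*1) + 106) = -74*((-16 + 32*(-2*1)**2) + 106) = -74*((-16 + 32*(-2)**2) + 106) = -74*((-16 + 32*4) + 106) = -74*((-16 + 128) + 106) = -74*(112 + 106) = -74*218 = -16132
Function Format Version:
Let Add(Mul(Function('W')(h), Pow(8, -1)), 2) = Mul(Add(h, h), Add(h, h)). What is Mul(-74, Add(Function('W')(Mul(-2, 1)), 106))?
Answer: -16132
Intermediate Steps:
Function('W')(h) = Add(-16, Mul(32, Pow(h, 2))) (Function('W')(h) = Add(-16, Mul(8, Mul(Add(h, h), Add(h, h)))) = Add(-16, Mul(8, Mul(Mul(2, h), Mul(2, h)))) = Add(-16, Mul(8, Mul(4, Pow(h, 2)))) = Add(-16, Mul(32, Pow(h, 2))))
Mul(-74, Add(Function('W')(Mul(-2, 1)), 106)) = Mul(-74, Add(Add(-16, Mul(32, Pow(Mul(-2, 1), 2))), 106)) = Mul(-74, Add(Add(-16, Mul(32, Pow(-2, 2))), 106)) = Mul(-74, Add(Add(-16, Mul(32, 4)), 106)) = Mul(-74, Add(Add(-16, 128), 106)) = Mul(-74, Add(112, 106)) = Mul(-74, 218) = -16132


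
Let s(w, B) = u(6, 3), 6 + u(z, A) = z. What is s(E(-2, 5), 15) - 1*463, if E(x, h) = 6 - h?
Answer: -463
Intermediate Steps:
u(z, A) = -6 + z
s(w, B) = 0 (s(w, B) = -6 + 6 = 0)
s(E(-2, 5), 15) - 1*463 = 0 - 1*463 = 0 - 463 = -463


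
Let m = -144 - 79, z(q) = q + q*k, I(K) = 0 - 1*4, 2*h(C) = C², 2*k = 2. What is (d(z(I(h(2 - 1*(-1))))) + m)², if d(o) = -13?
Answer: 55696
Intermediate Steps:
k = 1 (k = (½)*2 = 1)
h(C) = C²/2
I(K) = -4 (I(K) = 0 - 4 = -4)
z(q) = 2*q (z(q) = q + q*1 = q + q = 2*q)
m = -223
(d(z(I(h(2 - 1*(-1))))) + m)² = (-13 - 223)² = (-236)² = 55696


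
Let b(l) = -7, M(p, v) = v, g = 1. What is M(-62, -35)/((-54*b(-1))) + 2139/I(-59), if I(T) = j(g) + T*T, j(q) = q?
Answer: 24524/47007 ≈ 0.52171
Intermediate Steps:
I(T) = 1 + T**2 (I(T) = 1 + T*T = 1 + T**2)
M(-62, -35)/((-54*b(-1))) + 2139/I(-59) = -35/((-54*(-7))) + 2139/(1 + (-59)**2) = -35/378 + 2139/(1 + 3481) = -35*1/378 + 2139/3482 = -5/54 + 2139*(1/3482) = -5/54 + 2139/3482 = 24524/47007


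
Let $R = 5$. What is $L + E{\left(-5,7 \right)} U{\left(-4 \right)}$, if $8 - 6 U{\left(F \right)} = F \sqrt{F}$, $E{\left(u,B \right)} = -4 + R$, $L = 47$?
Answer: $\frac{145}{3} + \frac{4 i}{3} \approx 48.333 + 1.3333 i$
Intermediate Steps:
$E{\left(u,B \right)} = 1$ ($E{\left(u,B \right)} = -4 + 5 = 1$)
$U{\left(F \right)} = \frac{4}{3} - \frac{F^{\frac{3}{2}}}{6}$ ($U{\left(F \right)} = \frac{4}{3} - \frac{F \sqrt{F}}{6} = \frac{4}{3} - \frac{F^{\frac{3}{2}}}{6}$)
$L + E{\left(-5,7 \right)} U{\left(-4 \right)} = 47 + 1 \left(\frac{4}{3} - \frac{\left(-4\right)^{\frac{3}{2}}}{6}\right) = 47 + 1 \left(\frac{4}{3} - \frac{\left(-8\right) i}{6}\right) = 47 + 1 \left(\frac{4}{3} + \frac{4 i}{3}\right) = 47 + \left(\frac{4}{3} + \frac{4 i}{3}\right) = \frac{145}{3} + \frac{4 i}{3}$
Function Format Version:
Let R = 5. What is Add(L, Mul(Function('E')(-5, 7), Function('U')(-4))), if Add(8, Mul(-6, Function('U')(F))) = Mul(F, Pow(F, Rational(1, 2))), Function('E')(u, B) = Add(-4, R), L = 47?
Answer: Add(Rational(145, 3), Mul(Rational(4, 3), I)) ≈ Add(48.333, Mul(1.3333, I))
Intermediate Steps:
Function('E')(u, B) = 1 (Function('E')(u, B) = Add(-4, 5) = 1)
Function('U')(F) = Add(Rational(4, 3), Mul(Rational(-1, 6), Pow(F, Rational(3, 2)))) (Function('U')(F) = Add(Rational(4, 3), Mul(Rational(-1, 6), Mul(F, Pow(F, Rational(1, 2))))) = Add(Rational(4, 3), Mul(Rational(-1, 6), Pow(F, Rational(3, 2)))))
Add(L, Mul(Function('E')(-5, 7), Function('U')(-4))) = Add(47, Mul(1, Add(Rational(4, 3), Mul(Rational(-1, 6), Pow(-4, Rational(3, 2)))))) = Add(47, Mul(1, Add(Rational(4, 3), Mul(Rational(-1, 6), Mul(-8, I))))) = Add(47, Mul(1, Add(Rational(4, 3), Mul(Rational(4, 3), I)))) = Add(47, Add(Rational(4, 3), Mul(Rational(4, 3), I))) = Add(Rational(145, 3), Mul(Rational(4, 3), I))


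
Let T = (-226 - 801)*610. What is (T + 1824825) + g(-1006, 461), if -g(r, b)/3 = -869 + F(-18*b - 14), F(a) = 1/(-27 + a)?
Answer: 10014822121/8339 ≈ 1.2010e+6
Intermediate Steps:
g(r, b) = 2607 - 3/(-41 - 18*b) (g(r, b) = -3*(-869 + 1/(-27 + (-18*b - 14))) = -3*(-869 + 1/(-27 + (-14 - 18*b))) = -3*(-869 + 1/(-41 - 18*b)) = 2607 - 3/(-41 - 18*b))
T = -626470 (T = -1027*610 = -626470)
(T + 1824825) + g(-1006, 461) = (-626470 + 1824825) + 6*(17815 + 7821*461)/(41 + 18*461) = 1198355 + 6*(17815 + 3605481)/(41 + 8298) = 1198355 + 6*3623296/8339 = 1198355 + 6*(1/8339)*3623296 = 1198355 + 21739776/8339 = 10014822121/8339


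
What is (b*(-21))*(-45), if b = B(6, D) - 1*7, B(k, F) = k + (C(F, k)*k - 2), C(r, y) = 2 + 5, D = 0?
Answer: 36855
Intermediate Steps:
C(r, y) = 7
B(k, F) = -2 + 8*k (B(k, F) = k + (7*k - 2) = k + (-2 + 7*k) = -2 + 8*k)
b = 39 (b = (-2 + 8*6) - 1*7 = (-2 + 48) - 7 = 46 - 7 = 39)
(b*(-21))*(-45) = (39*(-21))*(-45) = -819*(-45) = 36855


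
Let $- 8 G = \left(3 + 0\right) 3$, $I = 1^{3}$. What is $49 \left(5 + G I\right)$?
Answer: $\frac{1519}{8} \approx 189.88$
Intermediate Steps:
$I = 1$
$G = - \frac{9}{8}$ ($G = - \frac{\left(3 + 0\right) 3}{8} = - \frac{3 \cdot 3}{8} = \left(- \frac{1}{8}\right) 9 = - \frac{9}{8} \approx -1.125$)
$49 \left(5 + G I\right) = 49 \left(5 - \frac{9}{8}\right) = 49 \cdot \frac{31}{8} = \frac{1519}{8}$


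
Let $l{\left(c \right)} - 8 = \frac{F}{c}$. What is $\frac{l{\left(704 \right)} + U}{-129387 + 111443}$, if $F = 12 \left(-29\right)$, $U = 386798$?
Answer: $- \frac{68077769}{3158144} \approx -21.556$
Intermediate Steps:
$F = -348$
$l{\left(c \right)} = 8 - \frac{348}{c}$
$\frac{l{\left(704 \right)} + U}{-129387 + 111443} = \frac{\left(8 - \frac{348}{704}\right) + 386798}{-129387 + 111443} = \frac{\left(8 - \frac{87}{176}\right) + 386798}{-17944} = \left(\left(8 - \frac{87}{176}\right) + 386798\right) \left(- \frac{1}{17944}\right) = \left(\frac{1321}{176} + 386798\right) \left(- \frac{1}{17944}\right) = \frac{68077769}{176} \left(- \frac{1}{17944}\right) = - \frac{68077769}{3158144}$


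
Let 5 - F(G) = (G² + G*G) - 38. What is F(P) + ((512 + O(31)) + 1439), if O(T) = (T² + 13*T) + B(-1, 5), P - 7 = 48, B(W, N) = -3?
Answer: -2695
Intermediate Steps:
P = 55 (P = 7 + 48 = 55)
O(T) = -3 + T² + 13*T (O(T) = (T² + 13*T) - 3 = -3 + T² + 13*T)
F(G) = 43 - 2*G² (F(G) = 5 - ((G² + G*G) - 38) = 5 - ((G² + G²) - 38) = 5 - (2*G² - 38) = 5 - (-38 + 2*G²) = 5 + (38 - 2*G²) = 43 - 2*G²)
F(P) + ((512 + O(31)) + 1439) = (43 - 2*55²) + ((512 + (-3 + 31² + 13*31)) + 1439) = (43 - 2*3025) + ((512 + (-3 + 961 + 403)) + 1439) = (43 - 6050) + ((512 + 1361) + 1439) = -6007 + (1873 + 1439) = -6007 + 3312 = -2695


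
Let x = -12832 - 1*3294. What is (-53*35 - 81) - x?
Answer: 14190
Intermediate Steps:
x = -16126 (x = -12832 - 3294 = -16126)
(-53*35 - 81) - x = (-53*35 - 81) - 1*(-16126) = (-1855 - 81) + 16126 = -1936 + 16126 = 14190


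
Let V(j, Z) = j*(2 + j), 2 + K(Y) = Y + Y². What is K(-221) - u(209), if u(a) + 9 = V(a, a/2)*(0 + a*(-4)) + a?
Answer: 36915182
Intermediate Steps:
K(Y) = -2 + Y + Y² (K(Y) = -2 + (Y + Y²) = -2 + Y + Y²)
u(a) = -9 + a - 4*a²*(2 + a) (u(a) = -9 + ((a*(2 + a))*(0 + a*(-4)) + a) = -9 + ((a*(2 + a))*(0 - 4*a) + a) = -9 + ((a*(2 + a))*(-4*a) + a) = -9 + (-4*a²*(2 + a) + a) = -9 + (a - 4*a²*(2 + a)) = -9 + a - 4*a²*(2 + a))
K(-221) - u(209) = (-2 - 221 + (-221)²) - (-9 + 209 - 4*209²*(2 + 209)) = (-2 - 221 + 48841) - (-9 + 209 - 4*43681*211) = 48618 - (-9 + 209 - 36866764) = 48618 - 1*(-36866564) = 48618 + 36866564 = 36915182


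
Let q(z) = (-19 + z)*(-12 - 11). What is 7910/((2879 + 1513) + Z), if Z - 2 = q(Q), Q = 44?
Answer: 7910/3819 ≈ 2.0712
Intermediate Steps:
q(z) = 437 - 23*z (q(z) = (-19 + z)*(-23) = 437 - 23*z)
Z = -573 (Z = 2 + (437 - 23*44) = 2 + (437 - 1012) = 2 - 575 = -573)
7910/((2879 + 1513) + Z) = 7910/((2879 + 1513) - 573) = 7910/(4392 - 573) = 7910/3819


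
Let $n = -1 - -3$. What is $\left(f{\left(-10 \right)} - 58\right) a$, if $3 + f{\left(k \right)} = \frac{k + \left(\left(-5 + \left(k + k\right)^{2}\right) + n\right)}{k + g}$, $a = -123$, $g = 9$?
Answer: $55104$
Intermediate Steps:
$n = 2$ ($n = -1 + 3 = 2$)
$f{\left(k \right)} = -3 + \frac{-3 + k + 4 k^{2}}{9 + k}$ ($f{\left(k \right)} = -3 + \frac{k + \left(\left(-5 + \left(k + k\right)^{2}\right) + 2\right)}{k + 9} = -3 + \frac{k + \left(\left(-5 + \left(2 k\right)^{2}\right) + 2\right)}{9 + k} = -3 + \frac{k + \left(\left(-5 + 4 k^{2}\right) + 2\right)}{9 + k} = -3 + \frac{k + \left(-3 + 4 k^{2}\right)}{9 + k} = -3 + \frac{-3 + k + 4 k^{2}}{9 + k}$)
$\left(f{\left(-10 \right)} - 58\right) a = \left(\frac{2 \left(-15 - -10 + 2 \left(-10\right)^{2}\right)}{9 - 10} - 58\right) \left(-123\right) = \left(\frac{2 \left(-15 + 10 + 2 \cdot 100\right)}{-1} - 58\right) \left(-123\right) = \left(2 \left(-1\right) \left(-15 + 10 + 200\right) - 58\right) \left(-123\right) = \left(2 \left(-1\right) 195 - 58\right) \left(-123\right) = \left(-390 - 58\right) \left(-123\right) = \left(-448\right) \left(-123\right) = 55104$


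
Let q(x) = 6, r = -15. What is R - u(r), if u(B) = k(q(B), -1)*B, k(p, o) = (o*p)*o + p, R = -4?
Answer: 176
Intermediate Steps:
k(p, o) = p + p*o**2 (k(p, o) = p*o**2 + p = p + p*o**2)
u(B) = 12*B (u(B) = (6*(1 + (-1)**2))*B = (6*(1 + 1))*B = (6*2)*B = 12*B)
R - u(r) = -4 - 12*(-15) = -4 - 1*(-180) = -4 + 180 = 176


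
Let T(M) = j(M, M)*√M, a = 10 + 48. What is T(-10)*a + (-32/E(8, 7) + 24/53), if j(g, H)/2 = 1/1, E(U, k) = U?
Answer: -188/53 + 116*I*√10 ≈ -3.5472 + 366.82*I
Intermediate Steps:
j(g, H) = 2 (j(g, H) = 2/1 = 2*1 = 2)
a = 58
T(M) = 2*√M
T(-10)*a + (-32/E(8, 7) + 24/53) = (2*√(-10))*58 + (-32/8 + 24/53) = (2*(I*√10))*58 + (-32*⅛ + 24*(1/53)) = (2*I*√10)*58 + (-4 + 24/53) = 116*I*√10 - 188/53 = -188/53 + 116*I*√10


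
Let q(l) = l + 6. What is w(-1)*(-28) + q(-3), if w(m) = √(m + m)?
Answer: 3 - 28*I*√2 ≈ 3.0 - 39.598*I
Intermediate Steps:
q(l) = 6 + l
w(m) = √2*√m (w(m) = √(2*m) = √2*√m)
w(-1)*(-28) + q(-3) = (√2*√(-1))*(-28) + (6 - 3) = (√2*I)*(-28) + 3 = (I*√2)*(-28) + 3 = -28*I*√2 + 3 = 3 - 28*I*√2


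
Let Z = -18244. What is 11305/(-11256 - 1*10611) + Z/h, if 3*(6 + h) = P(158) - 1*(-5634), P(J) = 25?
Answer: -1260596149/123351747 ≈ -10.220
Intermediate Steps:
h = 5641/3 (h = -6 + (25 - 1*(-5634))/3 = -6 + (25 + 5634)/3 = -6 + (1/3)*5659 = -6 + 5659/3 = 5641/3 ≈ 1880.3)
11305/(-11256 - 1*10611) + Z/h = 11305/(-11256 - 1*10611) - 18244/5641/3 = 11305/(-11256 - 10611) - 18244*3/5641 = 11305/(-21867) - 54732/5641 = 11305*(-1/21867) - 54732/5641 = -11305/21867 - 54732/5641 = -1260596149/123351747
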